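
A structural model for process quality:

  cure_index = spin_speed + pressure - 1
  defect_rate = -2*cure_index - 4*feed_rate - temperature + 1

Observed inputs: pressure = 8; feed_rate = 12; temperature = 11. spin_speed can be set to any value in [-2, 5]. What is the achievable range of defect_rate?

-82 to -68

Substituting into the cure_index equation gives cure_index = spin_speed + 7.
Substituting into the defect_rate equation gives defect_rate = -2*spin_speed - 72.
Linear in spin_speed, so extremes are at the endpoints: spin_speed = -2 gives defect_rate = -68; spin_speed = 5 gives defect_rate = -82.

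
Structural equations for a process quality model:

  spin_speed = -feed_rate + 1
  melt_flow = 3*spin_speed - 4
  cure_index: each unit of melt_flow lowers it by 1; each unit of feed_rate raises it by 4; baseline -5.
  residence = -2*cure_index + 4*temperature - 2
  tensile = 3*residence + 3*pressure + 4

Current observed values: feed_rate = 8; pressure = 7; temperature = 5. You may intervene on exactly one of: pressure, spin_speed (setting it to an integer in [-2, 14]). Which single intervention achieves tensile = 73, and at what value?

set spin_speed = 10

Intervening on pressure: tensile = 3*pressure - 254. Reaching 73 requires pressure = 109, outside [-2, 14].
Intervening on spin_speed: with other inputs at their observed values, tensile = 18*spin_speed - 107. Solving for 73 gives spin_speed = 10, within [-2, 14].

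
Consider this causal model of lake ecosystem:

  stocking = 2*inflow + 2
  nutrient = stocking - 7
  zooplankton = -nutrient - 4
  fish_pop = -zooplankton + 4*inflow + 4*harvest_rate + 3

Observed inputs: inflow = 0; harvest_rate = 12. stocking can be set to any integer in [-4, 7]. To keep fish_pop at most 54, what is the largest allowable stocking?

Intervening on stocking fixes its value directly, overriding its dependence on inflow.
Substituting into the zooplankton equation gives zooplankton = -stocking + 3.
Substituting into the fish_pop equation gives fish_pop = stocking + 48.
Require stocking + 48 ≤ 54, so stocking ≤ 6.
The largest integer in [-4, 7] satisfying this is 6.

stocking = 6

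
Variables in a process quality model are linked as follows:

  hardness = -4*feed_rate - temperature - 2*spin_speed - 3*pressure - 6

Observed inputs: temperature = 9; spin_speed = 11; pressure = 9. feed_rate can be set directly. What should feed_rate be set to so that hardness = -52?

feed_rate = -3

Substituting into the hardness equation gives hardness = -4*feed_rate - 64.
Solve -4*feed_rate - 64 = -52: feed_rate = (-52 + 64) / -4 = -3.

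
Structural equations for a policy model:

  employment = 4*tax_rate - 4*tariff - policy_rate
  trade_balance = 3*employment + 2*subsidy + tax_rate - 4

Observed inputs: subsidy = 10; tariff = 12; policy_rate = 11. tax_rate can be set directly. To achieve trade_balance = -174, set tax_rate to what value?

tax_rate = -1

Substituting into the employment equation gives employment = 4*tax_rate - 59.
Substituting into the trade_balance equation gives trade_balance = 13*tax_rate - 161.
Solve 13*tax_rate - 161 = -174: tax_rate = (-174 + 161) / 13 = -1.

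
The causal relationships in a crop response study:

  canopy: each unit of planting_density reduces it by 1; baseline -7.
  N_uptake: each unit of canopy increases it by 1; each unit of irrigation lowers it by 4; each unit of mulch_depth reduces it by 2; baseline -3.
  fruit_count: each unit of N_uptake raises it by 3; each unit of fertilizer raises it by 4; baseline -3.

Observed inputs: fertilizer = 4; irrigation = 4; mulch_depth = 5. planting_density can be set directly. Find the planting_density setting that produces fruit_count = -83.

Substituting into the N_uptake equation gives N_uptake = -planting_density - 36.
fruit_count becomes -3*planting_density - 95.
Solve -3*planting_density - 95 = -83: planting_density = (-83 + 95) / -3 = -4.

planting_density = -4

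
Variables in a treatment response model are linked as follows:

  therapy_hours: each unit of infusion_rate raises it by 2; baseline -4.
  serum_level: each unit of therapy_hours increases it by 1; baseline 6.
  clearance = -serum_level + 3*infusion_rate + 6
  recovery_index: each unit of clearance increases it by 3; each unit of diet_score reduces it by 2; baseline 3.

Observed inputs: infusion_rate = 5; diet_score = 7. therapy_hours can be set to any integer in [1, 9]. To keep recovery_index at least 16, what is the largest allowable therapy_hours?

therapy_hours = 6

Intervening on therapy_hours fixes its value directly, overriding its dependence on infusion_rate.
Substituting into the clearance equation gives clearance = -therapy_hours + 15.
So recovery_index = -3*therapy_hours + 34.
Require -3*therapy_hours + 34 ≥ 16, so therapy_hours ≤ 6.
The largest integer in [1, 9] satisfying this is 6.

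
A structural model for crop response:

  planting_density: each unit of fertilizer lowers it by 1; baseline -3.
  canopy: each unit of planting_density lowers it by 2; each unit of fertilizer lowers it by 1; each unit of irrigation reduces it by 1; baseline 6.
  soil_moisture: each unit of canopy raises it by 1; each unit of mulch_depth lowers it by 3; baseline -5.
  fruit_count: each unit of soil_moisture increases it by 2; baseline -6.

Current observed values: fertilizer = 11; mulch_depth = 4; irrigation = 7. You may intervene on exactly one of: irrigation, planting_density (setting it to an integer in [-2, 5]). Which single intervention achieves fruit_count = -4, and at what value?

set irrigation = 5

Intervening on irrigation: with other inputs at their observed values, fruit_count = -2*irrigation + 6. Solving for -4 gives irrigation = 5, within [-2, 5].
Intervening on planting_density: fruit_count = -4*planting_density - 64. Reaching -4 requires planting_density = -15, outside [-2, 5].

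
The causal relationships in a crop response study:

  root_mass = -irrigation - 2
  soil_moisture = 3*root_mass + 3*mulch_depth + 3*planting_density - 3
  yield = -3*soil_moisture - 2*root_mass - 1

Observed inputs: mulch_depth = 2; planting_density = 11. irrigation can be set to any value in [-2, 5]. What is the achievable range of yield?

-109 to -32

Substituting into the soil_moisture equation gives soil_moisture = -3*irrigation + 30.
yield becomes 11*irrigation - 87.
Linear in irrigation, so extremes are at the endpoints: irrigation = -2 gives yield = -109; irrigation = 5 gives yield = -32.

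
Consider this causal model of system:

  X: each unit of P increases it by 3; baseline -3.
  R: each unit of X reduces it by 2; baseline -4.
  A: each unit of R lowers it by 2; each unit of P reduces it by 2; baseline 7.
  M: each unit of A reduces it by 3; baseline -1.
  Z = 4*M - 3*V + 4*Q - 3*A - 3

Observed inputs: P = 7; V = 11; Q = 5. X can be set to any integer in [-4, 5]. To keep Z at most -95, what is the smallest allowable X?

X = 1

Intervening on X fixes its value directly, overriding its dependence on P.
Substituting into the A equation gives A = 4*X + 1.
Substituting into the M equation gives M = -12*X - 4.
Z becomes -60*X - 35.
Require -60*X - 35 ≤ -95, so X ≥ 1.
The smallest integer in [-4, 5] satisfying this is 1.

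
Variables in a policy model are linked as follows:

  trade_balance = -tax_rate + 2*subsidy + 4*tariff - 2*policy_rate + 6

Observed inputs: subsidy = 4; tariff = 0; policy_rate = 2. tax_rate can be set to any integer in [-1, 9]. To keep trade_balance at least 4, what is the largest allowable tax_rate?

tax_rate = 6

Substituting into the trade_balance equation gives trade_balance = -tax_rate + 10.
Require -tax_rate + 10 ≥ 4, so tax_rate ≤ 6.
The largest integer in [-1, 9] satisfying this is 6.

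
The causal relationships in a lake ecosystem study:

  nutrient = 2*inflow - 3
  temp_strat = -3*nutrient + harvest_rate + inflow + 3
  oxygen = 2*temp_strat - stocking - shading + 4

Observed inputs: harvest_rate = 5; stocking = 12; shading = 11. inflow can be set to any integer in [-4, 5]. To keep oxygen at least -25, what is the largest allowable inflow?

inflow = 4

Substituting into the temp_strat equation gives temp_strat = -5*inflow + 17.
So oxygen = -10*inflow + 15.
Require -10*inflow + 15 ≥ -25, so inflow ≤ 4.
The largest integer in [-4, 5] satisfying this is 4.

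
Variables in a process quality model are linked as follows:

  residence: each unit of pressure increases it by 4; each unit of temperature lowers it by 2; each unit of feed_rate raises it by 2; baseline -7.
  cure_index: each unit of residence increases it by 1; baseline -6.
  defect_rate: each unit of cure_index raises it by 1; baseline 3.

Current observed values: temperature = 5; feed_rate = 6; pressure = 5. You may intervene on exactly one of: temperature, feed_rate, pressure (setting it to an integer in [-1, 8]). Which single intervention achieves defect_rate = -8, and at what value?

set pressure = 0

Intervening on temperature: defect_rate = -2*temperature + 22. Reaching -8 requires temperature = 15, outside [-1, 8].
Intervening on feed_rate: defect_rate = 2*feed_rate. Reaching -8 requires feed_rate = -4, outside [-1, 8].
Intervening on pressure: with other inputs at their observed values, defect_rate = 4*pressure - 8. Solving for -8 gives pressure = 0, within [-1, 8].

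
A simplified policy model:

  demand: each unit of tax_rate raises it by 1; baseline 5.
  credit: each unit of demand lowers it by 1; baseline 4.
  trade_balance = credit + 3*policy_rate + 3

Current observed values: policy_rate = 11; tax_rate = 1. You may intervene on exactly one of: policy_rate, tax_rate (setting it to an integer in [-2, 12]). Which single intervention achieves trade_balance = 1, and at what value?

set policy_rate = 0

Intervening on policy_rate: with other inputs at their observed values, trade_balance = 3*policy_rate + 1. Solving for 1 gives policy_rate = 0, within [-2, 12].
Intervening on tax_rate: trade_balance = -tax_rate + 35. Reaching 1 requires tax_rate = 34, outside [-2, 12].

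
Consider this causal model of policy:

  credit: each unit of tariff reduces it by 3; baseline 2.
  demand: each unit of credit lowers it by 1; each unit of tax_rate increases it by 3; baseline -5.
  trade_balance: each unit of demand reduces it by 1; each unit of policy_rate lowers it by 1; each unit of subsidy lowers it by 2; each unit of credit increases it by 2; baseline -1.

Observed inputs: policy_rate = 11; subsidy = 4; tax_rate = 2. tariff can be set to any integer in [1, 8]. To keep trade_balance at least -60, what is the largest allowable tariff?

Substituting into the demand equation gives demand = 3*tariff - 1.
trade_balance becomes -9*tariff - 15.
Require -9*tariff - 15 ≥ -60, so tariff ≤ 5.
The largest integer in [1, 8] satisfying this is 5.

tariff = 5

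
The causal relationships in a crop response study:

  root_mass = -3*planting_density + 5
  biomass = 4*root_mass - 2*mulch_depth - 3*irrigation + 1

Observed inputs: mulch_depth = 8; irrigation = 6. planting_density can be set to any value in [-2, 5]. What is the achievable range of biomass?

-73 to 11

Substituting into the biomass equation gives biomass = -12*planting_density - 13.
Linear in planting_density, so extremes are at the endpoints: planting_density = -2 gives biomass = 11; planting_density = 5 gives biomass = -73.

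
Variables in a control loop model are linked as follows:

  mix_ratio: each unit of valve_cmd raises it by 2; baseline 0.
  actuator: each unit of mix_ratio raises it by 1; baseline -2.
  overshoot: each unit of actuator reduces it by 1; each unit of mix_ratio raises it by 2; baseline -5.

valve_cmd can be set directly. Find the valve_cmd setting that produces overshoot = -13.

valve_cmd = -5

Substituting into the actuator equation gives actuator = 2*valve_cmd - 2.
overshoot becomes 2*valve_cmd - 3.
Solve 2*valve_cmd - 3 = -13: valve_cmd = (-13 + 3) / 2 = -5.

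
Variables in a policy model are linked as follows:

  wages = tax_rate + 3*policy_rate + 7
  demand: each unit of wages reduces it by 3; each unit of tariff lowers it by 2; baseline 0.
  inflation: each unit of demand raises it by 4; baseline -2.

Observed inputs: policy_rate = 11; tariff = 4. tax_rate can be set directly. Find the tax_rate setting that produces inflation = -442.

tax_rate = -6

Substituting into the wages equation gives wages = tax_rate + 40.
demand becomes -3*tax_rate - 128.
This gives inflation = -12*tax_rate - 514.
Solve -12*tax_rate - 514 = -442: tax_rate = (-442 + 514) / -12 = -6.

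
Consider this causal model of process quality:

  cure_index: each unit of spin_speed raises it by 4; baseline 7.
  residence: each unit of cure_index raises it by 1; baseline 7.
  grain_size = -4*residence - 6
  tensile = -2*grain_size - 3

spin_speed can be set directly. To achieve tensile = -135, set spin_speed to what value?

spin_speed = -8

Substituting into the residence equation gives residence = 4*spin_speed + 14.
grain_size becomes -16*spin_speed - 62.
So tensile = 32*spin_speed + 121.
Solve 32*spin_speed + 121 = -135: spin_speed = (-135 - 121) / 32 = -8.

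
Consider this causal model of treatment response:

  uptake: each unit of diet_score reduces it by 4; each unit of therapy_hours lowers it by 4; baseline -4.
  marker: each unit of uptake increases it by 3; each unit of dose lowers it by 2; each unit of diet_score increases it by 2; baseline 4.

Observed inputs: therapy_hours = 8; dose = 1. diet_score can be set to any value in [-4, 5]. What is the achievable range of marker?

Substituting into the uptake equation gives uptake = -4*diet_score - 36.
Substituting into the marker equation gives marker = -10*diet_score - 106.
Linear in diet_score, so extremes are at the endpoints: diet_score = -4 gives marker = -66; diet_score = 5 gives marker = -156.

-156 to -66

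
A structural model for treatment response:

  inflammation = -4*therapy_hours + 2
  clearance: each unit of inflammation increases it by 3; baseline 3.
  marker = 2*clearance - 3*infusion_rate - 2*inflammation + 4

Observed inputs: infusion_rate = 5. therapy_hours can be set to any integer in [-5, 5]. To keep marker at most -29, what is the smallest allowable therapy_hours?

Substituting into the clearance equation gives clearance = -12*therapy_hours + 9.
Substituting into the marker equation gives marker = -16*therapy_hours + 3.
Require -16*therapy_hours + 3 ≤ -29, so therapy_hours ≥ 2.
The smallest integer in [-5, 5] satisfying this is 2.

therapy_hours = 2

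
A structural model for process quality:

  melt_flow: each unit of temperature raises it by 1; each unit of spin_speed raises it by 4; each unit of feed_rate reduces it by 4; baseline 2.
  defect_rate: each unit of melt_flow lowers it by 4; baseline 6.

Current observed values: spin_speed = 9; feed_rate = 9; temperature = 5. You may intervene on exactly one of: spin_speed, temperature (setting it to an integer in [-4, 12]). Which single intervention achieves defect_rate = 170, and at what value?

set spin_speed = -3

Intervening on spin_speed: with other inputs at their observed values, defect_rate = -16*spin_speed + 122. Solving for 170 gives spin_speed = -3, within [-4, 12].
Intervening on temperature: defect_rate = -4*temperature - 2. Reaching 170 requires temperature = -43, outside [-4, 12].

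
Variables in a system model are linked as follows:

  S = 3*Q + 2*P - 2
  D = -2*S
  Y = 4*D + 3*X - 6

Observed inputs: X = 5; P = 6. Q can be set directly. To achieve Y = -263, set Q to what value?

Substituting into the S equation gives S = 3*Q + 10.
Substituting into the D equation gives D = -6*Q - 20.
This gives Y = -24*Q - 71.
Solve -24*Q - 71 = -263: Q = (-263 + 71) / -24 = 8.

Q = 8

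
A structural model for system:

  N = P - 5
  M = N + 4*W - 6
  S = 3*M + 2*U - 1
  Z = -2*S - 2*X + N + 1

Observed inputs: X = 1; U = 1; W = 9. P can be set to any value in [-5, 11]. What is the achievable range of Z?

-213 to -133

Substituting into the M equation gives M = P + 25.
Substituting into the S equation gives S = 3*P + 76.
Z becomes -5*P - 158.
Linear in P, so extremes are at the endpoints: P = -5 gives Z = -133; P = 11 gives Z = -213.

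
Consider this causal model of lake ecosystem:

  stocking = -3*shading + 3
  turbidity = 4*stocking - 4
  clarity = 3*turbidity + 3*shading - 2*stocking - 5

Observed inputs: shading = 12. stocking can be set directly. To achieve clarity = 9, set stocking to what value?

Intervening on stocking fixes its value directly, overriding its dependence on shading.
Substituting into the clarity equation gives clarity = 10*stocking + 19.
Solve 10*stocking + 19 = 9: stocking = (9 - 19) / 10 = -1.

stocking = -1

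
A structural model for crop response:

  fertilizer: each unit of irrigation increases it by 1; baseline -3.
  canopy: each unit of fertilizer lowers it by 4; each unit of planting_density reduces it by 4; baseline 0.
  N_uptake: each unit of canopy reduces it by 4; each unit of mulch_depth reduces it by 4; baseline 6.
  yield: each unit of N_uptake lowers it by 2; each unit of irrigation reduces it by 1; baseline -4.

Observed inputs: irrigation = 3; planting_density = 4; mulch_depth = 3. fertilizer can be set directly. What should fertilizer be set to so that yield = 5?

Intervening on fertilizer fixes its value directly, overriding its dependence on irrigation.
Substituting into the canopy equation gives canopy = -4*fertilizer - 16.
Substituting into the N_uptake equation gives N_uptake = 16*fertilizer + 58.
This gives yield = -32*fertilizer - 123.
Solve -32*fertilizer - 123 = 5: fertilizer = (5 + 123) / -32 = -4.

fertilizer = -4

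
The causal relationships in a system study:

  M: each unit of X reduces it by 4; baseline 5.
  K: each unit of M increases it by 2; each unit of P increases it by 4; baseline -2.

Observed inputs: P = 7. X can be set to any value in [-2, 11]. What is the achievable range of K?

Substituting into the K equation gives K = -8*X + 36.
Linear in X, so extremes are at the endpoints: X = -2 gives K = 52; X = 11 gives K = -52.

-52 to 52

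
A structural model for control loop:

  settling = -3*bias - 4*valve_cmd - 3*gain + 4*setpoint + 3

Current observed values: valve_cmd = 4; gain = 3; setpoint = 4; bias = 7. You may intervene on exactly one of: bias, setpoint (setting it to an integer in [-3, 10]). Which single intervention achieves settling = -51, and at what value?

Intervening on bias: settling = -3*bias - 6. Reaching -51 requires bias = 15, outside [-3, 10].
Intervening on setpoint: with other inputs at their observed values, settling = 4*setpoint - 43. Solving for -51 gives setpoint = -2, within [-3, 10].

set setpoint = -2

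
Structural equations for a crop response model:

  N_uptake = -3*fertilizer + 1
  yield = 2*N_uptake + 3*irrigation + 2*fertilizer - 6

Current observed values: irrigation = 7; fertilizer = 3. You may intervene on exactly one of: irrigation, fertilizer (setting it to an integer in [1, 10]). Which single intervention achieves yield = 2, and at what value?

Intervening on irrigation: with other inputs at their observed values, yield = 3*irrigation - 16. Solving for 2 gives irrigation = 6, within [1, 10].
Intervening on fertilizer: yield = -4*fertilizer + 17. Reaching 2 requires fertilizer = 15/4, not an integer.

set irrigation = 6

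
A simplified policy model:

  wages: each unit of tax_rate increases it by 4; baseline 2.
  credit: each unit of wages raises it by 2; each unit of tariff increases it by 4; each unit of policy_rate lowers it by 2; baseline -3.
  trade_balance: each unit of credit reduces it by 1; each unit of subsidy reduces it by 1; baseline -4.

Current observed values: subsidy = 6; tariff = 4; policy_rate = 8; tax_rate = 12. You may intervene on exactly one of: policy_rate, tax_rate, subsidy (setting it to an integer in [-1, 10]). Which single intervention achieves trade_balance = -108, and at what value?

set subsidy = 7

Intervening on policy_rate: trade_balance = 2*policy_rate - 123. Reaching -108 requires policy_rate = 15/2, not an integer.
Intervening on tax_rate: trade_balance = -8*tax_rate - 11. Reaching -108 requires tax_rate = 97/8, not an integer.
Intervening on subsidy: with other inputs at their observed values, trade_balance = -subsidy - 101. Solving for -108 gives subsidy = 7, within [-1, 10].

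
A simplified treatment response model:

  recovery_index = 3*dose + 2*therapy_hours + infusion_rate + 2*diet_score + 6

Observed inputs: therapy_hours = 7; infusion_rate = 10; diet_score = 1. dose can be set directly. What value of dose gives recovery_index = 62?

dose = 10

Substituting into the recovery_index equation gives recovery_index = 3*dose + 32.
Solve 3*dose + 32 = 62: dose = (62 - 32) / 3 = 10.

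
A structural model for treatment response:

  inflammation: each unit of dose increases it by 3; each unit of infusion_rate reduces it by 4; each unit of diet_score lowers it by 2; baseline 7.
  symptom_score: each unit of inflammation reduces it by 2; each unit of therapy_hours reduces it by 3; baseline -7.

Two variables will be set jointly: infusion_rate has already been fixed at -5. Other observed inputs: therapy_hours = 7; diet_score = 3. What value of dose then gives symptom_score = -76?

With infusion_rate held at -5:
Substituting into the inflammation equation gives inflammation = 3*dose + 21.
So symptom_score = -6*dose - 70.
Solve -6*dose - 70 = -76: dose = (-76 + 70) / -6 = 1.

dose = 1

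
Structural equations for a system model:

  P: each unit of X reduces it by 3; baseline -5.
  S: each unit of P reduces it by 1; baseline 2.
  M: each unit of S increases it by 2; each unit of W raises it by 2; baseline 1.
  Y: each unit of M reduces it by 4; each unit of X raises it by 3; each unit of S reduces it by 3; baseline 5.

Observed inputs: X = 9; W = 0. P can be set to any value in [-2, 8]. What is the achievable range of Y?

-16 to 94

Intervening on P fixes its value directly, overriding its dependence on X.
Substituting into the M equation gives M = -2*P + 5.
Substituting into the Y equation gives Y = 11*P + 6.
Linear in P, so extremes are at the endpoints: P = -2 gives Y = -16; P = 8 gives Y = 94.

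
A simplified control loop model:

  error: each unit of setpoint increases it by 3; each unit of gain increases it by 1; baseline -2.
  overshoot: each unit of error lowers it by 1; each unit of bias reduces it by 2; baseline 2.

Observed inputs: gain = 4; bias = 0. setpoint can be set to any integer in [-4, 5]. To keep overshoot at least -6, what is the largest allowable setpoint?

setpoint = 2

Substituting into the error equation gives error = 3*setpoint + 2.
Substituting into the overshoot equation gives overshoot = -3*setpoint.
Require -3*setpoint ≥ -6, so setpoint ≤ 2.
The largest integer in [-4, 5] satisfying this is 2.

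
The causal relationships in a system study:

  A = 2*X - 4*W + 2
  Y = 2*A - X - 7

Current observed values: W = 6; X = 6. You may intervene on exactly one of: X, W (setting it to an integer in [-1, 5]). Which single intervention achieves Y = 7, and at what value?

set W = 1

Intervening on X: Y = 3*X - 51. Reaching 7 requires X = 58/3, not an integer.
Intervening on W: with other inputs at their observed values, Y = -8*W + 15. Solving for 7 gives W = 1, within [-1, 5].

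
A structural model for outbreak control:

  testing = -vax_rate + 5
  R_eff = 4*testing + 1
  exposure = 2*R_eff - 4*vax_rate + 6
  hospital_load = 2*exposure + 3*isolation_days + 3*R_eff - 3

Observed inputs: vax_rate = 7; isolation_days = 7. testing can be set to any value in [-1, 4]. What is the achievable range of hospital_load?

-47 to 93

Intervening on testing fixes its value directly, overriding its dependence on vax_rate.
Substituting into the exposure equation gives exposure = 8*testing - 20.
Substituting into the hospital_load equation gives hospital_load = 28*testing - 19.
Linear in testing, so extremes are at the endpoints: testing = -1 gives hospital_load = -47; testing = 4 gives hospital_load = 93.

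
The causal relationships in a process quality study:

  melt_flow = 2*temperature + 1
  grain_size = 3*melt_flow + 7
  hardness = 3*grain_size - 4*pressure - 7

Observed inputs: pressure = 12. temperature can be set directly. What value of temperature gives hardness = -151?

Substituting into the grain_size equation gives grain_size = 6*temperature + 10.
Substituting into the hardness equation gives hardness = 18*temperature - 25.
Solve 18*temperature - 25 = -151: temperature = (-151 + 25) / 18 = -7.

temperature = -7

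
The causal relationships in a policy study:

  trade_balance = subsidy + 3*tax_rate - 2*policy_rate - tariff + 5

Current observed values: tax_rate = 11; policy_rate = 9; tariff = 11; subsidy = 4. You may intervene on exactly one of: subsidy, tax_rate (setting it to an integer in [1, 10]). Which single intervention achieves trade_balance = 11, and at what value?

set subsidy = 2

Intervening on subsidy: with other inputs at their observed values, trade_balance = subsidy + 9. Solving for 11 gives subsidy = 2, within [1, 10].
Intervening on tax_rate: trade_balance = 3*tax_rate - 20. Reaching 11 requires tax_rate = 31/3, not an integer.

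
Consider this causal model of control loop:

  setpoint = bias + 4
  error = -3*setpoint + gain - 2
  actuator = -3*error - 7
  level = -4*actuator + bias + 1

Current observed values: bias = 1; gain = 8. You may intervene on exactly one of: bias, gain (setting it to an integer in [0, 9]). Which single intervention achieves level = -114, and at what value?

set gain = 5

Intervening on bias: level = -35*bias - 43. Reaching -114 requires bias = 71/35, not an integer.
Intervening on gain: with other inputs at their observed values, level = 12*gain - 174. Solving for -114 gives gain = 5, within [0, 9].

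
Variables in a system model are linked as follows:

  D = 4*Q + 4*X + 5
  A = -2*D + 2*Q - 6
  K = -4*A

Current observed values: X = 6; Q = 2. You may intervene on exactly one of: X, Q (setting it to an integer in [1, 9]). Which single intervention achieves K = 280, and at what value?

set Q = 1

Intervening on X: K = 32*X + 112. Reaching 280 requires X = 21/4, not an integer.
Intervening on Q: with other inputs at their observed values, K = 24*Q + 256. Solving for 280 gives Q = 1, within [1, 9].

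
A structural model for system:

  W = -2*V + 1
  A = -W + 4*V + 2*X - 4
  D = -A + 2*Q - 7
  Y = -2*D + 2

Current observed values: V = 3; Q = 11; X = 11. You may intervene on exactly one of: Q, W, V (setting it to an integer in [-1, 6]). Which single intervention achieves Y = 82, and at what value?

Intervening on Q: with other inputs at their observed values, Y = -4*Q + 86. Solving for 82 gives Q = 1, within [-1, 6].
Intervening on W: Y = -2*W + 32. Reaching 82 requires W = -25, outside [-1, 6].
Intervening on V: Y = 12*V + 6. Reaching 82 requires V = 19/3, not an integer.

set Q = 1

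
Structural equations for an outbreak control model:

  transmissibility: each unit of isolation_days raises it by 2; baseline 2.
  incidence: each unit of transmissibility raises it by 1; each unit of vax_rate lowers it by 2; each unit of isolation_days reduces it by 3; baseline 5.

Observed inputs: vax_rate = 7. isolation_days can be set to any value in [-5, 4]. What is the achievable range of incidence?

-11 to -2

Substituting into the incidence equation gives incidence = -isolation_days - 7.
Linear in isolation_days, so extremes are at the endpoints: isolation_days = -5 gives incidence = -2; isolation_days = 4 gives incidence = -11.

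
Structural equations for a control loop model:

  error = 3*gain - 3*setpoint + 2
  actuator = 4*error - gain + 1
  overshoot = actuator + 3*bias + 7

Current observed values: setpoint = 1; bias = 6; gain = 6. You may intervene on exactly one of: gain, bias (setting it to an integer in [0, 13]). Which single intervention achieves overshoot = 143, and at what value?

set gain = 11

Intervening on gain: with other inputs at their observed values, overshoot = 11*gain + 22. Solving for 143 gives gain = 11, within [0, 13].
Intervening on bias: overshoot = 3*bias + 70. Reaching 143 requires bias = 73/3, not an integer.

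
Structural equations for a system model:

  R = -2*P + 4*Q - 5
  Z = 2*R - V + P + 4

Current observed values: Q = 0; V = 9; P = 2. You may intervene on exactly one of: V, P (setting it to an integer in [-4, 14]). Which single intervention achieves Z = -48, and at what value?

Intervening on V: Z = -V - 12. Reaching -48 requires V = 36, outside [-4, 14].
Intervening on P: with other inputs at their observed values, Z = -3*P - 15. Solving for -48 gives P = 11, within [-4, 14].

set P = 11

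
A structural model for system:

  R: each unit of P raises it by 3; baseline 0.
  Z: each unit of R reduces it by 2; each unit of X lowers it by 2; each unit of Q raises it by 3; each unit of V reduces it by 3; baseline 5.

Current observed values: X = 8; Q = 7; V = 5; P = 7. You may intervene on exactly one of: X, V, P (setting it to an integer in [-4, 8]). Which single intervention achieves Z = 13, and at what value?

set P = -3

Intervening on X: Z = -2*X - 31. Reaching 13 requires X = -22, outside [-4, 8].
Intervening on V: Z = -3*V - 32. Reaching 13 requires V = -15, outside [-4, 8].
Intervening on P: with other inputs at their observed values, Z = -6*P - 5. Solving for 13 gives P = -3, within [-4, 8].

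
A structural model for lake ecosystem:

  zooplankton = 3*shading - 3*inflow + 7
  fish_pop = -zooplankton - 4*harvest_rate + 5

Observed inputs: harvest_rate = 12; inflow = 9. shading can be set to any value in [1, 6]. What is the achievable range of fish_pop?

Substituting into the zooplankton equation gives zooplankton = 3*shading - 20.
Substituting into the fish_pop equation gives fish_pop = -3*shading - 23.
Linear in shading, so extremes are at the endpoints: shading = 1 gives fish_pop = -26; shading = 6 gives fish_pop = -41.

-41 to -26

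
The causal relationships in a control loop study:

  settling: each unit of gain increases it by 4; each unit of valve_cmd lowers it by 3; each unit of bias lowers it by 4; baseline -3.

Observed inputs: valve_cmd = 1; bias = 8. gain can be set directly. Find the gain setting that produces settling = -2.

Substituting into the settling equation gives settling = 4*gain - 38.
Solve 4*gain - 38 = -2: gain = (-2 + 38) / 4 = 9.

gain = 9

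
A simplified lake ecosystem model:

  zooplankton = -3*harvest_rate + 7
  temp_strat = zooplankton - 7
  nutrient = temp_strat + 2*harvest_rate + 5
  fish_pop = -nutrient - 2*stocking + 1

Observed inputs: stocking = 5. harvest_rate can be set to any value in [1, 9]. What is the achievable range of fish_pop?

Substituting into the temp_strat equation gives temp_strat = -3*harvest_rate.
This gives nutrient = -harvest_rate + 5.
This gives fish_pop = harvest_rate - 14.
Linear in harvest_rate, so extremes are at the endpoints: harvest_rate = 1 gives fish_pop = -13; harvest_rate = 9 gives fish_pop = -5.

-13 to -5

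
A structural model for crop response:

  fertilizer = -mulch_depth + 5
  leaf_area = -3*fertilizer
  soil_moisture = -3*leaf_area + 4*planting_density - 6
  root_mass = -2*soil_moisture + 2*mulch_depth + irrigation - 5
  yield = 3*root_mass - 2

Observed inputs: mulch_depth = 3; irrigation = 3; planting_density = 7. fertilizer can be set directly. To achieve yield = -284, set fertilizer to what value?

Intervening on fertilizer fixes its value directly, overriding its dependence on mulch_depth.
Substituting into the soil_moisture equation gives soil_moisture = 9*fertilizer + 22.
Substituting into the root_mass equation gives root_mass = -18*fertilizer - 40.
Substituting into the yield equation gives yield = -54*fertilizer - 122.
Solve -54*fertilizer - 122 = -284: fertilizer = (-284 + 122) / -54 = 3.

fertilizer = 3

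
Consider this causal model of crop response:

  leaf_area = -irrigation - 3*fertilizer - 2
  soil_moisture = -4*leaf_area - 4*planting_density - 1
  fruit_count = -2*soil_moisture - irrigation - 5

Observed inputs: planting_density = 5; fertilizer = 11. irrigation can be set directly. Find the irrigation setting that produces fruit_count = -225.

Substituting into the leaf_area equation gives leaf_area = -irrigation - 35.
This gives soil_moisture = 4*irrigation + 119.
Substituting into the fruit_count equation gives fruit_count = -9*irrigation - 243.
Solve -9*irrigation - 243 = -225: irrigation = (-225 + 243) / -9 = -2.

irrigation = -2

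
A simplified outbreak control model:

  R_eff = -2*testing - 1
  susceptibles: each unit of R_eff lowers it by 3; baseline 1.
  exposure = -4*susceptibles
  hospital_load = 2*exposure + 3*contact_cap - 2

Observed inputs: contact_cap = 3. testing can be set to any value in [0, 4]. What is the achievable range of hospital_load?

Substituting into the susceptibles equation gives susceptibles = 6*testing + 4.
Substituting into the exposure equation gives exposure = -24*testing - 16.
So hospital_load = -48*testing - 25.
Linear in testing, so extremes are at the endpoints: testing = 0 gives hospital_load = -25; testing = 4 gives hospital_load = -217.

-217 to -25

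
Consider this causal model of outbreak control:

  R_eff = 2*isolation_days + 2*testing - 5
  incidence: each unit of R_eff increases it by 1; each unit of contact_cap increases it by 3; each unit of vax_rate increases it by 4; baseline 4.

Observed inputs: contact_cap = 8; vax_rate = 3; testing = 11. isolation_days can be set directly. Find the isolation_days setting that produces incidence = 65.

Substituting into the R_eff equation gives R_eff = 2*isolation_days + 17.
incidence becomes 2*isolation_days + 57.
Solve 2*isolation_days + 57 = 65: isolation_days = (65 - 57) / 2 = 4.

isolation_days = 4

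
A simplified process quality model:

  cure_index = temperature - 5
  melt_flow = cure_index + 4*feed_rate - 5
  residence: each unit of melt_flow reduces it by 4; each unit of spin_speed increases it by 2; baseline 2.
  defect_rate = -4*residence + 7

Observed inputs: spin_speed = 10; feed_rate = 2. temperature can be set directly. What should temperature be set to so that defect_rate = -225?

temperature = -7

Substituting into the melt_flow equation gives melt_flow = temperature - 2.
residence becomes -4*temperature + 30.
defect_rate becomes 16*temperature - 113.
Solve 16*temperature - 113 = -225: temperature = (-225 + 113) / 16 = -7.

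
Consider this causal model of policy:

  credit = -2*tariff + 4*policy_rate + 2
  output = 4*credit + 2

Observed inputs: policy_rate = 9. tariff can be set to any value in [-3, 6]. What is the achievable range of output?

Substituting into the credit equation gives credit = -2*tariff + 38.
So output = -8*tariff + 154.
Linear in tariff, so extremes are at the endpoints: tariff = -3 gives output = 178; tariff = 6 gives output = 106.

106 to 178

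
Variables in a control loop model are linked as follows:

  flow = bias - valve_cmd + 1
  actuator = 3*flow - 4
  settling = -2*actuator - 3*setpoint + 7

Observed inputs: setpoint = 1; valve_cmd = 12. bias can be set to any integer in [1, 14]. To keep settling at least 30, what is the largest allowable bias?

Substituting into the flow equation gives flow = bias - 11.
Substituting into the actuator equation gives actuator = 3*bias - 37.
settling becomes -6*bias + 78.
Require -6*bias + 78 ≥ 30, so bias ≤ 8.
The largest integer in [1, 14] satisfying this is 8.

bias = 8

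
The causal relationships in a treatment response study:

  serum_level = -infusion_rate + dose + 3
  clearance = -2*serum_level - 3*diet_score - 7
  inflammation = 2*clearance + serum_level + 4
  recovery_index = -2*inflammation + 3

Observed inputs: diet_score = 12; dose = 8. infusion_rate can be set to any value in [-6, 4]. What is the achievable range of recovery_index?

Substituting into the serum_level equation gives serum_level = -infusion_rate + 11.
Substituting into the clearance equation gives clearance = 2*infusion_rate - 65.
This gives inflammation = 3*infusion_rate - 115.
Substituting into the recovery_index equation gives recovery_index = -6*infusion_rate + 233.
Linear in infusion_rate, so extremes are at the endpoints: infusion_rate = -6 gives recovery_index = 269; infusion_rate = 4 gives recovery_index = 209.

209 to 269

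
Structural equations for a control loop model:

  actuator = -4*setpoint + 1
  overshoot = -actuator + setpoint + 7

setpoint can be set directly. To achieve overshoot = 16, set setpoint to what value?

setpoint = 2

Substituting into the overshoot equation gives overshoot = 5*setpoint + 6.
Solve 5*setpoint + 6 = 16: setpoint = (16 - 6) / 5 = 2.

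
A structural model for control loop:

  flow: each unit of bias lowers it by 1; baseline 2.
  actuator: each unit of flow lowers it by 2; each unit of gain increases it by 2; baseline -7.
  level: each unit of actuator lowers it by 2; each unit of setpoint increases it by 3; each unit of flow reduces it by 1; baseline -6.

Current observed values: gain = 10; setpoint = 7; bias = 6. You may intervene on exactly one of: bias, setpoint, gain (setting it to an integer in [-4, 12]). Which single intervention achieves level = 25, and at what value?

Intervening on bias: level = -3*bias - 5. Reaching 25 requires bias = -10, outside [-4, 12].
Intervening on setpoint: level = 3*setpoint - 44. Reaching 25 requires setpoint = 23, outside [-4, 12].
Intervening on gain: with other inputs at their observed values, level = -4*gain + 17. Solving for 25 gives gain = -2, within [-4, 12].

set gain = -2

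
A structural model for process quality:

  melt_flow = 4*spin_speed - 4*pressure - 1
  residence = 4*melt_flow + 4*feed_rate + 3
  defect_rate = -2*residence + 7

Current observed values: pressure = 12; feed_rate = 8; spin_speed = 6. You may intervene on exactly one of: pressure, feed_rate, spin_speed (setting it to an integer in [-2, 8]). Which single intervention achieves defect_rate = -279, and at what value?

Intervening on pressure: with other inputs at their observed values, defect_rate = 32*pressure - 247. Solving for -279 gives pressure = -1, within [-2, 8].
Intervening on feed_rate: defect_rate = -8*feed_rate + 201. Reaching -279 requires feed_rate = 60, outside [-2, 8].
Intervening on spin_speed: defect_rate = -32*spin_speed + 329. Reaching -279 requires spin_speed = 19, outside [-2, 8].

set pressure = -1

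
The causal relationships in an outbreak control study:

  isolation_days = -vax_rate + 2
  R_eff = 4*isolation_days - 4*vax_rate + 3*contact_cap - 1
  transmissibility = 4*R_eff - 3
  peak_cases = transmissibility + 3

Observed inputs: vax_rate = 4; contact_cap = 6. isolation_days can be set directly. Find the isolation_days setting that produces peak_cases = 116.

isolation_days = 7

Intervening on isolation_days fixes its value directly, overriding its dependence on vax_rate.
Substituting into the R_eff equation gives R_eff = 4*isolation_days + 1.
transmissibility becomes 16*isolation_days + 1.
peak_cases becomes 16*isolation_days + 4.
Solve 16*isolation_days + 4 = 116: isolation_days = (116 - 4) / 16 = 7.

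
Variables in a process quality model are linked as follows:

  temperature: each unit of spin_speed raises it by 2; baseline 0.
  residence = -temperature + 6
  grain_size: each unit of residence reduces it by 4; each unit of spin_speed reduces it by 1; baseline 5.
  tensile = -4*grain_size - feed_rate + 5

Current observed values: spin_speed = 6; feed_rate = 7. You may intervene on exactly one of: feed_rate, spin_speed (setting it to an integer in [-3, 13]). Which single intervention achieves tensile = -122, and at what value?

set spin_speed = 7

Intervening on feed_rate: tensile = -feed_rate - 87. Reaching -122 requires feed_rate = 35, outside [-3, 13].
Intervening on spin_speed: with other inputs at their observed values, tensile = -28*spin_speed + 74. Solving for -122 gives spin_speed = 7, within [-3, 13].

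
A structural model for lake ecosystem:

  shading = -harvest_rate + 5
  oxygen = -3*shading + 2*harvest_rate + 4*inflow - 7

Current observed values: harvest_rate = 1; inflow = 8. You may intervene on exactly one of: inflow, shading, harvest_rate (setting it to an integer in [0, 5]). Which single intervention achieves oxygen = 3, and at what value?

set inflow = 5

Intervening on inflow: with other inputs at their observed values, oxygen = 4*inflow - 17. Solving for 3 gives inflow = 5, within [0, 5].
Intervening on shading: oxygen = -3*shading + 27. Reaching 3 requires shading = 8, outside [0, 5].
Intervening on harvest_rate: oxygen = 5*harvest_rate + 10. Reaching 3 requires harvest_rate = -7/5, not an integer.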